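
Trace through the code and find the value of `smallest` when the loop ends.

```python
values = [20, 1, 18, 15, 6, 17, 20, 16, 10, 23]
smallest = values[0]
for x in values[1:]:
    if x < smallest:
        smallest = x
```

Let's trace through this code step by step.

Initialize: values = [20, 1, 18, 15, 6, 17, 20, 16, 10, 23]
Initialize: smallest = 20
Entering loop: for x in values[1:]:
After iteration 1: x = 1, smallest = 1
After iteration 2: x = 18, smallest = 1
After iteration 3: x = 15, smallest = 1
After iteration 4: x = 6, smallest = 1
After iteration 5: x = 17, smallest = 1
After iteration 6: x = 20, smallest = 1
After iteration 7: x = 16, smallest = 1
After iteration 8: x = 10, smallest = 1
After iteration 9: x = 23, smallest = 1
Loop ends.

Final answer: 1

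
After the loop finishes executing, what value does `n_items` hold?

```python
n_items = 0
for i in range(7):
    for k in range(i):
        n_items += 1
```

Let's trace through this code step by step.

Initialize: n_items = 0
Entering loop: for i in range(7):
After iteration 1: i = 0, n_items = 0
After iteration 2: i = 1, n_items = 1, k = 0
After iteration 3: i = 2, n_items = 3, k = 1
After iteration 4: i = 3, n_items = 6, k = 2
After iteration 5: i = 4, n_items = 10, k = 3
After iteration 6: i = 5, n_items = 15, k = 4
After iteration 7: i = 6, n_items = 21, k = 5
Loop ends.

Final answer: 21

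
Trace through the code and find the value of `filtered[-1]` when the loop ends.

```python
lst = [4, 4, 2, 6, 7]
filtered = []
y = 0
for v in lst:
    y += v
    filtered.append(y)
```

Let's trace through this code step by step.

Initialize: lst = [4, 4, 2, 6, 7]
Initialize: filtered = []
Initialize: y = 0
Entering loop: for v in lst:
After iteration 1: v = 4, filtered = [4], y = 4
After iteration 2: v = 4, filtered = [4, 8], y = 8
After iteration 3: v = 2, filtered = [4, 8, 10], y = 10
After iteration 4: v = 6, filtered = [4, 8, 10, 16], y = 16
After iteration 5: v = 7, filtered = [4, 8, 10, 16, 23], y = 23
Loop ends.
filtered[-1] = 23

Final answer: 23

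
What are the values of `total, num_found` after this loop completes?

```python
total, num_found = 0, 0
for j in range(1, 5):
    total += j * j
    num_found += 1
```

Let's trace through this code step by step.

Initialize: total = 0
Initialize: num_found = 0
Entering loop: for j in range(1, 5):
After iteration 1: j = 1, total = 1, num_found = 1
After iteration 2: j = 2, total = 5, num_found = 2
After iteration 3: j = 3, total = 14, num_found = 3
After iteration 4: j = 4, total = 30, num_found = 4
Loop ends.

Final answer: 30, 4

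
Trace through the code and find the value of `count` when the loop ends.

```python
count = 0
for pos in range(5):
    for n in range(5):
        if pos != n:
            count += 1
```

Let's trace through this code step by step.

Initialize: count = 0
Entering loop: for pos in range(5):
After iteration 1: pos = 0, count = 4
After iteration 2: pos = 1, count = 8
After iteration 3: pos = 2, count = 12
After iteration 4: pos = 3, count = 16
After iteration 5: pos = 4, count = 20
Loop ends.

Final answer: 20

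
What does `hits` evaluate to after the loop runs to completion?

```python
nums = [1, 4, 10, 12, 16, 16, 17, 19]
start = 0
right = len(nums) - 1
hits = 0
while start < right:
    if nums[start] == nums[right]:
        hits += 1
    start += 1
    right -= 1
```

Let's trace through this code step by step.

Initialize: nums = [1, 4, 10, 12, 16, 16, 17, 19]
Initialize: start = 0
Initialize: right = 7
Initialize: hits = 0
Entering loop: while start < right:
After iteration 1: start = 1, right = 6, hits = 0
After iteration 2: start = 2, right = 5, hits = 0
After iteration 3: start = 3, right = 4, hits = 0
After iteration 4: start = 4, right = 3, hits = 0
Loop ends.

Final answer: 0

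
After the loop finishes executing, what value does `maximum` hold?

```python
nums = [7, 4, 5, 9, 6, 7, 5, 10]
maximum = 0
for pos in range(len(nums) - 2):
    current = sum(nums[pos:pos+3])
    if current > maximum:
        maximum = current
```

Let's trace through this code step by step.

Initialize: nums = [7, 4, 5, 9, 6, 7, 5, 10]
Initialize: maximum = 0
Entering loop: for pos in range(len(nums) - 2):
After iteration 1: pos = 0, maximum = 16, current = 16
After iteration 2: pos = 1, maximum = 18, current = 18
After iteration 3: pos = 2, maximum = 20, current = 20
After iteration 4: pos = 3, maximum = 22, current = 22
After iteration 5: pos = 4, maximum = 22, current = 18
After iteration 6: pos = 5, maximum = 22, current = 22
Loop ends.

Final answer: 22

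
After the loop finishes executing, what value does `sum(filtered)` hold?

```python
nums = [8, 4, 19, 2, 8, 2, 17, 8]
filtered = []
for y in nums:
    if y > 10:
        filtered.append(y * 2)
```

Let's trace through this code step by step.

Initialize: nums = [8, 4, 19, 2, 8, 2, 17, 8]
Initialize: filtered = []
Entering loop: for y in nums:
After iteration 1: y = 8, filtered = []
After iteration 2: y = 4, filtered = []
After iteration 3: y = 19, filtered = [38]
After iteration 4: y = 2, filtered = [38]
After iteration 5: y = 8, filtered = [38]
After iteration 6: y = 2, filtered = [38]
After iteration 7: y = 17, filtered = [38, 34]
After iteration 8: y = 8, filtered = [38, 34]
Loop ends.
sum(filtered) = 72

Final answer: 72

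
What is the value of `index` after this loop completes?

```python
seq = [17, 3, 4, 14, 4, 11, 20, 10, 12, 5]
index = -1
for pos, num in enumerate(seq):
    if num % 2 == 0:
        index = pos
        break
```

Let's trace through this code step by step.

Initialize: seq = [17, 3, 4, 14, 4, 11, 20, 10, 12, 5]
Initialize: index = -1
Entering loop: for pos, num in enumerate(seq):
After iteration 1: pos = 0, num = 17, index = -1
After iteration 2: pos = 1, num = 3, index = -1
After iteration 3: pos = 2, num = 4, index = 2
Loop ends.

Final answer: 2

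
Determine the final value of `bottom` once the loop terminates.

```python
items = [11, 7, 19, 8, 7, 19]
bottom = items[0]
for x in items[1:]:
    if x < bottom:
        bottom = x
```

Let's trace through this code step by step.

Initialize: items = [11, 7, 19, 8, 7, 19]
Initialize: bottom = 11
Entering loop: for x in items[1:]:
After iteration 1: x = 7, bottom = 7
After iteration 2: x = 19, bottom = 7
After iteration 3: x = 8, bottom = 7
After iteration 4: x = 7, bottom = 7
After iteration 5: x = 19, bottom = 7
Loop ends.

Final answer: 7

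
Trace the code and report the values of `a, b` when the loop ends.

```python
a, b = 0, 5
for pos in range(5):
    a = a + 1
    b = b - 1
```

Let's trace through this code step by step.

Initialize: a = 0
Initialize: b = 5
Entering loop: for pos in range(5):
After iteration 1: pos = 0, a = 1, b = 4
After iteration 2: pos = 1, a = 2, b = 3
After iteration 3: pos = 2, a = 3, b = 2
After iteration 4: pos = 3, a = 4, b = 1
After iteration 5: pos = 4, a = 5, b = 0
Loop ends.

Final answer: 5, 0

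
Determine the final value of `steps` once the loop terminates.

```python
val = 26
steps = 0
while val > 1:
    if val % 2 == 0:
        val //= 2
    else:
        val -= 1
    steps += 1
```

Let's trace through this code step by step.

Initialize: val = 26
Initialize: steps = 0
Entering loop: while val > 1:
After iteration 1: val = 13, steps = 1
After iteration 2: val = 12, steps = 2
After iteration 3: val = 6, steps = 3
After iteration 4: val = 3, steps = 4
After iteration 5: val = 2, steps = 5
After iteration 6: val = 1, steps = 6
Loop ends.

Final answer: 6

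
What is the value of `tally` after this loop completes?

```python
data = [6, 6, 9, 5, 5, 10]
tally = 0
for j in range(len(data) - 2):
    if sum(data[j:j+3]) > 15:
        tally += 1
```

Let's trace through this code step by step.

Initialize: data = [6, 6, 9, 5, 5, 10]
Initialize: tally = 0
Entering loop: for j in range(len(data) - 2):
After iteration 1: j = 0, tally = 1
After iteration 2: j = 1, tally = 2
After iteration 3: j = 2, tally = 3
After iteration 4: j = 3, tally = 4
Loop ends.

Final answer: 4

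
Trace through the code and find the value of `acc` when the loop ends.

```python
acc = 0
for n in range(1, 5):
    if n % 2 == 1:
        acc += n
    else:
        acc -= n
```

Let's trace through this code step by step.

Initialize: acc = 0
Entering loop: for n in range(1, 5):
After iteration 1: n = 1, acc = 1
After iteration 2: n = 2, acc = -1
After iteration 3: n = 3, acc = 2
After iteration 4: n = 4, acc = -2
Loop ends.

Final answer: -2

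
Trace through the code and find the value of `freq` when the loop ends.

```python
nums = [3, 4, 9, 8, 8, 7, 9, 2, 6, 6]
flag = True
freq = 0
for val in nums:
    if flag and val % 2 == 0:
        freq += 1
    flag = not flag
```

Let's trace through this code step by step.

Initialize: nums = [3, 4, 9, 8, 8, 7, 9, 2, 6, 6]
Initialize: flag = True
Initialize: freq = 0
Entering loop: for val in nums:
After iteration 1: val = 3, flag = False, freq = 0
After iteration 2: val = 4, flag = True, freq = 0
After iteration 3: val = 9, flag = False, freq = 0
After iteration 4: val = 8, flag = True, freq = 0
After iteration 5: val = 8, flag = False, freq = 1
After iteration 6: val = 7, flag = True, freq = 1
After iteration 7: val = 9, flag = False, freq = 1
After iteration 8: val = 2, flag = True, freq = 1
After iteration 9: val = 6, flag = False, freq = 2
After iteration 10: val = 6, flag = True, freq = 2
Loop ends.

Final answer: 2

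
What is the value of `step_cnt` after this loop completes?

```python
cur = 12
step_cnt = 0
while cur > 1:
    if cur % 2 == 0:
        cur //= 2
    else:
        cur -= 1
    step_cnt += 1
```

Let's trace through this code step by step.

Initialize: cur = 12
Initialize: step_cnt = 0
Entering loop: while cur > 1:
After iteration 1: cur = 6, step_cnt = 1
After iteration 2: cur = 3, step_cnt = 2
After iteration 3: cur = 2, step_cnt = 3
After iteration 4: cur = 1, step_cnt = 4
Loop ends.

Final answer: 4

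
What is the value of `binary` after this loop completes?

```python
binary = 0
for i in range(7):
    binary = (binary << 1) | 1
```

Let's trace through this code step by step.

Initialize: binary = 0
Entering loop: for i in range(7):
After iteration 1: i = 0, binary = 1
After iteration 2: i = 1, binary = 3
After iteration 3: i = 2, binary = 7
After iteration 4: i = 3, binary = 15
After iteration 5: i = 4, binary = 31
After iteration 6: i = 5, binary = 63
After iteration 7: i = 6, binary = 127
Loop ends.

Final answer: 127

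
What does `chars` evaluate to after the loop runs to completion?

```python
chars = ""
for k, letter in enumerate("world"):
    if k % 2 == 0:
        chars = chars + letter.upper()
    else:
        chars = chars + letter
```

Let's trace through this code step by step.

Initialize: chars = ''
Entering loop: for k, letter in enumerate("world"):
After iteration 1: k = 0, letter = 'w', chars = 'W'
After iteration 2: k = 1, letter = 'o', chars = 'Wo'
After iteration 3: k = 2, letter = 'r', chars = 'WoR'
After iteration 4: k = 3, letter = 'l', chars = 'WoRl'
After iteration 5: k = 4, letter = 'd', chars = 'WoRlD'
Loop ends.

Final answer: 'WoRlD'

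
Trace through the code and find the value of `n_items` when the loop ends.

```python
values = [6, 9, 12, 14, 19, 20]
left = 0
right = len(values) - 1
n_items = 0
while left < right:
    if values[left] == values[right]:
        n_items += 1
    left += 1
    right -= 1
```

Let's trace through this code step by step.

Initialize: values = [6, 9, 12, 14, 19, 20]
Initialize: left = 0
Initialize: right = 5
Initialize: n_items = 0
Entering loop: while left < right:
After iteration 1: left = 1, right = 4, n_items = 0
After iteration 2: left = 2, right = 3, n_items = 0
After iteration 3: left = 3, right = 2, n_items = 0
Loop ends.

Final answer: 0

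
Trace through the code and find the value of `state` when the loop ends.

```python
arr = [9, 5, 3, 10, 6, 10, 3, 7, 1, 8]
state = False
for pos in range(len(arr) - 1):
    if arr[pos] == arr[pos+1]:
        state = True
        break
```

Let's trace through this code step by step.

Initialize: arr = [9, 5, 3, 10, 6, 10, 3, 7, 1, 8]
Initialize: state = False
Entering loop: for pos in range(len(arr) - 1):
After iteration 1: pos = 0, state = False
After iteration 2: pos = 1, state = False
After iteration 3: pos = 2, state = False
After iteration 4: pos = 3, state = False
After iteration 5: pos = 4, state = False
After iteration 6: pos = 5, state = False
After iteration 7: pos = 6, state = False
After iteration 8: pos = 7, state = False
After iteration 9: pos = 8, state = False
Loop ends.

Final answer: False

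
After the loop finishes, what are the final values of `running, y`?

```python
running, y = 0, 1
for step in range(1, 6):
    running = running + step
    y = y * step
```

Let's trace through this code step by step.

Initialize: running = 0
Initialize: y = 1
Entering loop: for step in range(1, 6):
After iteration 1: step = 1, running = 1, y = 1
After iteration 2: step = 2, running = 3, y = 2
After iteration 3: step = 3, running = 6, y = 6
After iteration 4: step = 4, running = 10, y = 24
After iteration 5: step = 5, running = 15, y = 120
Loop ends.

Final answer: 15, 120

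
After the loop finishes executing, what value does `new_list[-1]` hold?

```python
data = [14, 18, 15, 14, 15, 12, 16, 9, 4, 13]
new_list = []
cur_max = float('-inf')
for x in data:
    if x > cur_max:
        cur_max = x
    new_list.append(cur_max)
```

Let's trace through this code step by step.

Initialize: data = [14, 18, 15, 14, 15, 12, 16, 9, 4, 13]
Initialize: new_list = []
Initialize: cur_max = -inf
Entering loop: for x in data:
After iteration 1: x = 14, new_list = [14], cur_max = 14
After iteration 2: x = 18, new_list = [14, 18], cur_max = 18
After iteration 3: x = 15, new_list = [14, 18, 18], cur_max = 18
After iteration 4: x = 14, new_list = [14, 18, 18, 18], cur_max = 18
After iteration 5: x = 15, new_list = [14, 18, 18, 18, 18], cur_max = 18
After iteration 6: x = 12, new_list = [14, 18, 18, 18, 18, 18], cur_max = 18
After iteration 7: x = 16, new_list = [14, 18, 18, 18, 18, 18, 18], cur_max = 18
After iteration 8: x = 9, new_list = [14, 18, 18, 18, 18, 18, 18, 18], cur_max = 18
After iteration 9: x = 4, new_list = [14, 18, 18, 18, 18, 18, 18, 18, 18], cur_max = 18
After iteration 10: x = 13, new_list = [14, 18, 18, 18, 18, 18, 18, 18, 18, 18], cur_max = 18
Loop ends.
new_list[-1] = 18

Final answer: 18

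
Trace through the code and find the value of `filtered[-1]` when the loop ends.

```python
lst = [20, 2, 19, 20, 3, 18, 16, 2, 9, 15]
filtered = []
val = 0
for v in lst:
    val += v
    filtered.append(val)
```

Let's trace through this code step by step.

Initialize: lst = [20, 2, 19, 20, 3, 18, 16, 2, 9, 15]
Initialize: filtered = []
Initialize: val = 0
Entering loop: for v in lst:
After iteration 1: v = 20, filtered = [20], val = 20
After iteration 2: v = 2, filtered = [20, 22], val = 22
After iteration 3: v = 19, filtered = [20, 22, 41], val = 41
After iteration 4: v = 20, filtered = [20, 22, 41, 61], val = 61
After iteration 5: v = 3, filtered = [20, 22, 41, 61, 64], val = 64
After iteration 6: v = 18, filtered = [20, 22, 41, 61, 64, 82], val = 82
After iteration 7: v = 16, filtered = [20, 22, 41, 61, 64, 82, 98], val = 98
After iteration 8: v = 2, filtered = [20, 22, 41, 61, 64, 82, 98, 100], val = 100
After iteration 9: v = 9, filtered = [20, 22, 41, 61, 64, 82, 98, 100, 109], val = 109
After iteration 10: v = 15, filtered = [20, 22, 41, 61, 64, 82, 98, 100, 109, 124], val = 124
Loop ends.
filtered[-1] = 124

Final answer: 124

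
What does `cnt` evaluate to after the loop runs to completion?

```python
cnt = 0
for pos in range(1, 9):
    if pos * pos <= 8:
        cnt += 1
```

Let's trace through this code step by step.

Initialize: cnt = 0
Entering loop: for pos in range(1, 9):
After iteration 1: pos = 1, cnt = 1
After iteration 2: pos = 2, cnt = 2
After iteration 3: pos = 3, cnt = 2
After iteration 4: pos = 4, cnt = 2
After iteration 5: pos = 5, cnt = 2
After iteration 6: pos = 6, cnt = 2
After iteration 7: pos = 7, cnt = 2
After iteration 8: pos = 8, cnt = 2
Loop ends.

Final answer: 2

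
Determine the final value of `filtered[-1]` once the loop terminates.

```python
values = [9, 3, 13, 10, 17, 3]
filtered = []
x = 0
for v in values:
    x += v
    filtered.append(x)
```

Let's trace through this code step by step.

Initialize: values = [9, 3, 13, 10, 17, 3]
Initialize: filtered = []
Initialize: x = 0
Entering loop: for v in values:
After iteration 1: v = 9, filtered = [9], x = 9
After iteration 2: v = 3, filtered = [9, 12], x = 12
After iteration 3: v = 13, filtered = [9, 12, 25], x = 25
After iteration 4: v = 10, filtered = [9, 12, 25, 35], x = 35
After iteration 5: v = 17, filtered = [9, 12, 25, 35, 52], x = 52
After iteration 6: v = 3, filtered = [9, 12, 25, 35, 52, 55], x = 55
Loop ends.
filtered[-1] = 55

Final answer: 55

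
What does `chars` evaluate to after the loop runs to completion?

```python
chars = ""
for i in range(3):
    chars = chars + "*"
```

Let's trace through this code step by step.

Initialize: chars = ''
Entering loop: for i in range(3):
After iteration 1: i = 0, chars = '*'
After iteration 2: i = 1, chars = '**'
After iteration 3: i = 2, chars = '***'
Loop ends.

Final answer: '***'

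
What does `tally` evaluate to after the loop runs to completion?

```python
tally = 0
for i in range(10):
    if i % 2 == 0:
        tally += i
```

Let's trace through this code step by step.

Initialize: tally = 0
Entering loop: for i in range(10):
After iteration 1: i = 0, tally = 0
After iteration 2: i = 1, tally = 0
After iteration 3: i = 2, tally = 2
After iteration 4: i = 3, tally = 2
After iteration 5: i = 4, tally = 6
After iteration 6: i = 5, tally = 6
After iteration 7: i = 6, tally = 12
After iteration 8: i = 7, tally = 12
After iteration 9: i = 8, tally = 20
After iteration 10: i = 9, tally = 20
Loop ends.

Final answer: 20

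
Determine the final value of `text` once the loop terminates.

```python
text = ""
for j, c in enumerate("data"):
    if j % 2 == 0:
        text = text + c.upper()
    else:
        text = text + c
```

Let's trace through this code step by step.

Initialize: text = ''
Entering loop: for j, c in enumerate("data"):
After iteration 1: j = 0, c = 'd', text = 'D'
After iteration 2: j = 1, c = 'a', text = 'Da'
After iteration 3: j = 2, c = 't', text = 'DaT'
After iteration 4: j = 3, c = 'a', text = 'DaTa'
Loop ends.

Final answer: 'DaTa'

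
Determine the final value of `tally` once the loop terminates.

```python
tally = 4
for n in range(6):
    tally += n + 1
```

Let's trace through this code step by step.

Initialize: tally = 4
Entering loop: for n in range(6):
After iteration 1: n = 0, tally = 5
After iteration 2: n = 1, tally = 7
After iteration 3: n = 2, tally = 10
After iteration 4: n = 3, tally = 14
After iteration 5: n = 4, tally = 19
After iteration 6: n = 5, tally = 25
Loop ends.

Final answer: 25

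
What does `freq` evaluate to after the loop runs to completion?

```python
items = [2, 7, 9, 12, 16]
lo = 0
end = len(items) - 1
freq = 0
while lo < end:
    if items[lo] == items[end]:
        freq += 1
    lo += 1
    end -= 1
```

Let's trace through this code step by step.

Initialize: items = [2, 7, 9, 12, 16]
Initialize: lo = 0
Initialize: end = 4
Initialize: freq = 0
Entering loop: while lo < end:
After iteration 1: lo = 1, end = 3, freq = 0
After iteration 2: lo = 2, end = 2, freq = 0
Loop ends.

Final answer: 0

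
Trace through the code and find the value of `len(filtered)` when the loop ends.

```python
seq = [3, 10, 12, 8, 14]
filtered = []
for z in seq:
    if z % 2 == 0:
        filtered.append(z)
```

Let's trace through this code step by step.

Initialize: seq = [3, 10, 12, 8, 14]
Initialize: filtered = []
Entering loop: for z in seq:
After iteration 1: z = 3, filtered = []
After iteration 2: z = 10, filtered = [10]
After iteration 3: z = 12, filtered = [10, 12]
After iteration 4: z = 8, filtered = [10, 12, 8]
After iteration 5: z = 14, filtered = [10, 12, 8, 14]
Loop ends.
len(filtered) = 4

Final answer: 4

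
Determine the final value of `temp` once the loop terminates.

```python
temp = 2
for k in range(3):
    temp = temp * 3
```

Let's trace through this code step by step.

Initialize: temp = 2
Entering loop: for k in range(3):
After iteration 1: k = 0, temp = 6
After iteration 2: k = 1, temp = 18
After iteration 3: k = 2, temp = 54
Loop ends.

Final answer: 54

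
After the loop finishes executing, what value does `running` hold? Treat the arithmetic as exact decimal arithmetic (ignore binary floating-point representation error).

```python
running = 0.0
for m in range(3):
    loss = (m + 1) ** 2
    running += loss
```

Let's trace through this code step by step.

Initialize: running = 0.0
Entering loop: for m in range(3):
After iteration 1: m = 0, running = 1.0, loss = 1
After iteration 2: m = 1, running = 5.0, loss = 4
After iteration 3: m = 2, running = 14.0, loss = 9
Loop ends.

Final answer: 14.0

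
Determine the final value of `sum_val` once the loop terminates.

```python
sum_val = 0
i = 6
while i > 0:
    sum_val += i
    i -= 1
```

Let's trace through this code step by step.

Initialize: sum_val = 0
Initialize: i = 6
Entering loop: while i > 0:
After iteration 1: sum_val = 6, i = 5
After iteration 2: sum_val = 11, i = 4
After iteration 3: sum_val = 15, i = 3
After iteration 4: sum_val = 18, i = 2
After iteration 5: sum_val = 20, i = 1
After iteration 6: sum_val = 21, i = 0
Loop ends.

Final answer: 21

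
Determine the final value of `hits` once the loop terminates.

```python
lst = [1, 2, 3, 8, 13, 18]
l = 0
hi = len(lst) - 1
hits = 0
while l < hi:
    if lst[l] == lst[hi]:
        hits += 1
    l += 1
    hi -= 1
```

Let's trace through this code step by step.

Initialize: lst = [1, 2, 3, 8, 13, 18]
Initialize: l = 0
Initialize: hi = 5
Initialize: hits = 0
Entering loop: while l < hi:
After iteration 1: l = 1, hi = 4, hits = 0
After iteration 2: l = 2, hi = 3, hits = 0
After iteration 3: l = 3, hi = 2, hits = 0
Loop ends.

Final answer: 0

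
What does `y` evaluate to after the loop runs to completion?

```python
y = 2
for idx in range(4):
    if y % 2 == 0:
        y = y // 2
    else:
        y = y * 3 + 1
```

Let's trace through this code step by step.

Initialize: y = 2
Entering loop: for idx in range(4):
After iteration 1: idx = 0, y = 1
After iteration 2: idx = 1, y = 4
After iteration 3: idx = 2, y = 2
After iteration 4: idx = 3, y = 1
Loop ends.

Final answer: 1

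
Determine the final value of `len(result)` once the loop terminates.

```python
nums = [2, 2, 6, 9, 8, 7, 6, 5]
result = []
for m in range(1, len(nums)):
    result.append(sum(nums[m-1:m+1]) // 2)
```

Let's trace through this code step by step.

Initialize: nums = [2, 2, 6, 9, 8, 7, 6, 5]
Initialize: result = []
Entering loop: for m in range(1, len(nums)):
After iteration 1: m = 1, result = [2]
After iteration 2: m = 2, result = [2, 4]
After iteration 3: m = 3, result = [2, 4, 7]
After iteration 4: m = 4, result = [2, 4, 7, 8]
After iteration 5: m = 5, result = [2, 4, 7, 8, 7]
After iteration 6: m = 6, result = [2, 4, 7, 8, 7, 6]
After iteration 7: m = 7, result = [2, 4, 7, 8, 7, 6, 5]
Loop ends.
len(result) = 7

Final answer: 7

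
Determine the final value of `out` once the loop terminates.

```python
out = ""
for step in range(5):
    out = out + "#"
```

Let's trace through this code step by step.

Initialize: out = ''
Entering loop: for step in range(5):
After iteration 1: step = 0, out = '#'
After iteration 2: step = 1, out = '##'
After iteration 3: step = 2, out = '###'
After iteration 4: step = 3, out = '####'
After iteration 5: step = 4, out = '#####'
Loop ends.

Final answer: '#####'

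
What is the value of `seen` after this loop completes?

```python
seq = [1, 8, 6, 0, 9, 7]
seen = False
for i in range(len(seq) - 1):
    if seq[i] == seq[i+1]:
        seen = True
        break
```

Let's trace through this code step by step.

Initialize: seq = [1, 8, 6, 0, 9, 7]
Initialize: seen = False
Entering loop: for i in range(len(seq) - 1):
After iteration 1: i = 0, seen = False
After iteration 2: i = 1, seen = False
After iteration 3: i = 2, seen = False
After iteration 4: i = 3, seen = False
After iteration 5: i = 4, seen = False
Loop ends.

Final answer: False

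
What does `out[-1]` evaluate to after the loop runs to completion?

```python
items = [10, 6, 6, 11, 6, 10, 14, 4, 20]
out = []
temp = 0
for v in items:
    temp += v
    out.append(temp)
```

Let's trace through this code step by step.

Initialize: items = [10, 6, 6, 11, 6, 10, 14, 4, 20]
Initialize: out = []
Initialize: temp = 0
Entering loop: for v in items:
After iteration 1: v = 10, out = [10], temp = 10
After iteration 2: v = 6, out = [10, 16], temp = 16
After iteration 3: v = 6, out = [10, 16, 22], temp = 22
After iteration 4: v = 11, out = [10, 16, 22, 33], temp = 33
After iteration 5: v = 6, out = [10, 16, 22, 33, 39], temp = 39
After iteration 6: v = 10, out = [10, 16, 22, 33, 39, 49], temp = 49
After iteration 7: v = 14, out = [10, 16, 22, 33, 39, 49, 63], temp = 63
After iteration 8: v = 4, out = [10, 16, 22, 33, 39, 49, 63, 67], temp = 67
After iteration 9: v = 20, out = [10, 16, 22, 33, 39, 49, 63, 67, 87], temp = 87
Loop ends.
out[-1] = 87

Final answer: 87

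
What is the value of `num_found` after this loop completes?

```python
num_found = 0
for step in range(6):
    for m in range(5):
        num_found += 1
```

Let's trace through this code step by step.

Initialize: num_found = 0
Entering loop: for step in range(6):
After iteration 1: step = 0, num_found = 5
After iteration 2: step = 1, num_found = 10
After iteration 3: step = 2, num_found = 15
After iteration 4: step = 3, num_found = 20
After iteration 5: step = 4, num_found = 25
After iteration 6: step = 5, num_found = 30
Loop ends.

Final answer: 30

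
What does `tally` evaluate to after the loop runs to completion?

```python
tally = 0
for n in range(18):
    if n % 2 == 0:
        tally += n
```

Let's trace through this code step by step.

Initialize: tally = 0
Entering loop: for n in range(18):
After iteration 1: n = 0, tally = 0
After iteration 2: n = 1, tally = 0
After iteration 3: n = 2, tally = 2
After iteration 4: n = 3, tally = 2
After iteration 5: n = 4, tally = 6
After iteration 6: n = 5, tally = 6
After iteration 7: n = 6, tally = 12
After iteration 8: n = 7, tally = 12
After iteration 9: n = 8, tally = 20
After iteration 10: n = 9, tally = 20
After iteration 11: n = 10, tally = 30
After iteration 12: n = 11, tally = 30
After iteration 13: n = 12, tally = 42
After iteration 14: n = 13, tally = 42
After iteration 15: n = 14, tally = 56
After iteration 16: n = 15, tally = 56
After iteration 17: n = 16, tally = 72
After iteration 18: n = 17, tally = 72
Loop ends.

Final answer: 72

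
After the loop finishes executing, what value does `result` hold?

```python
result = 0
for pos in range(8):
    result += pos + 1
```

Let's trace through this code step by step.

Initialize: result = 0
Entering loop: for pos in range(8):
After iteration 1: pos = 0, result = 1
After iteration 2: pos = 1, result = 3
After iteration 3: pos = 2, result = 6
After iteration 4: pos = 3, result = 10
After iteration 5: pos = 4, result = 15
After iteration 6: pos = 5, result = 21
After iteration 7: pos = 6, result = 28
After iteration 8: pos = 7, result = 36
Loop ends.

Final answer: 36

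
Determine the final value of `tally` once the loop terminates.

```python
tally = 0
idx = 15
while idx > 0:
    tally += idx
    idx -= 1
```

Let's trace through this code step by step.

Initialize: tally = 0
Initialize: idx = 15
Entering loop: while idx > 0:
After iteration 1: tally = 15, idx = 14
After iteration 2: tally = 29, idx = 13
After iteration 3: tally = 42, idx = 12
After iteration 4: tally = 54, idx = 11
After iteration 5: tally = 65, idx = 10
After iteration 6: tally = 75, idx = 9
After iteration 7: tally = 84, idx = 8
After iteration 8: tally = 92, idx = 7
After iteration 9: tally = 99, idx = 6
After iteration 10: tally = 105, idx = 5
After iteration 11: tally = 110, idx = 4
After iteration 12: tally = 114, idx = 3
After iteration 13: tally = 117, idx = 2
After iteration 14: tally = 119, idx = 1
After iteration 15: tally = 120, idx = 0
Loop ends.

Final answer: 120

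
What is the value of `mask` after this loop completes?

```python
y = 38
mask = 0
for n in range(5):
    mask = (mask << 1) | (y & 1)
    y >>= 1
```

Let's trace through this code step by step.

Initialize: y = 38
Initialize: mask = 0
Entering loop: for n in range(5):
After iteration 1: n = 0, y = 19, mask = 0
After iteration 2: n = 1, y = 9, mask = 1
After iteration 3: n = 2, y = 4, mask = 3
After iteration 4: n = 3, y = 2, mask = 6
After iteration 5: n = 4, y = 1, mask = 12
Loop ends.

Final answer: 12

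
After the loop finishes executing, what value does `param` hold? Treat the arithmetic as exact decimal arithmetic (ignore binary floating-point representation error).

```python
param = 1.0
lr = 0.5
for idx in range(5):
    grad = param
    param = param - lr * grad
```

Let's trace through this code step by step.

Initialize: param = 1.0
Initialize: lr = 0.5
Entering loop: for idx in range(5):
After iteration 1: idx = 0, param = 0.5, grad = 1.0
After iteration 2: idx = 1, param = 0.25, grad = 0.5
After iteration 3: idx = 2, param = 0.125, grad = 0.25
After iteration 4: idx = 3, param = 0.0625, grad = 0.125
After iteration 5: idx = 4, param = 0.03125, grad = 0.0625
Loop ends.

Final answer: 0.03125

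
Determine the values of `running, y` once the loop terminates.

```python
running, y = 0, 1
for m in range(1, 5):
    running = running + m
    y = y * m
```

Let's trace through this code step by step.

Initialize: running = 0
Initialize: y = 1
Entering loop: for m in range(1, 5):
After iteration 1: m = 1, running = 1, y = 1
After iteration 2: m = 2, running = 3, y = 2
After iteration 3: m = 3, running = 6, y = 6
After iteration 4: m = 4, running = 10, y = 24
Loop ends.

Final answer: 10, 24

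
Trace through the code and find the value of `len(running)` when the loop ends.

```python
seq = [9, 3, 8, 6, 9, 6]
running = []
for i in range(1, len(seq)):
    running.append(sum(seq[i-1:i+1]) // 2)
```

Let's trace through this code step by step.

Initialize: seq = [9, 3, 8, 6, 9, 6]
Initialize: running = []
Entering loop: for i in range(1, len(seq)):
After iteration 1: i = 1, running = [6]
After iteration 2: i = 2, running = [6, 5]
After iteration 3: i = 3, running = [6, 5, 7]
After iteration 4: i = 4, running = [6, 5, 7, 7]
After iteration 5: i = 5, running = [6, 5, 7, 7, 7]
Loop ends.
len(running) = 5

Final answer: 5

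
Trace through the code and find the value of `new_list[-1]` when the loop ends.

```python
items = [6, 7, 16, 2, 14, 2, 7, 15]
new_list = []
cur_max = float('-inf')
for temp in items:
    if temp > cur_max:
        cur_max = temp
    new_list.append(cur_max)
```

Let's trace through this code step by step.

Initialize: items = [6, 7, 16, 2, 14, 2, 7, 15]
Initialize: new_list = []
Initialize: cur_max = -inf
Entering loop: for temp in items:
After iteration 1: temp = 6, new_list = [6], cur_max = 6
After iteration 2: temp = 7, new_list = [6, 7], cur_max = 7
After iteration 3: temp = 16, new_list = [6, 7, 16], cur_max = 16
After iteration 4: temp = 2, new_list = [6, 7, 16, 16], cur_max = 16
After iteration 5: temp = 14, new_list = [6, 7, 16, 16, 16], cur_max = 16
After iteration 6: temp = 2, new_list = [6, 7, 16, 16, 16, 16], cur_max = 16
After iteration 7: temp = 7, new_list = [6, 7, 16, 16, 16, 16, 16], cur_max = 16
After iteration 8: temp = 15, new_list = [6, 7, 16, 16, 16, 16, 16, 16], cur_max = 16
Loop ends.
new_list[-1] = 16

Final answer: 16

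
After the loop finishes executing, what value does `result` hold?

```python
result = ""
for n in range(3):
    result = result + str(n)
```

Let's trace through this code step by step.

Initialize: result = ''
Entering loop: for n in range(3):
After iteration 1: n = 0, result = '0'
After iteration 2: n = 1, result = '01'
After iteration 3: n = 2, result = '012'
Loop ends.

Final answer: '012'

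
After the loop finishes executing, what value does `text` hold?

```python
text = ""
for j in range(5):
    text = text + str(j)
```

Let's trace through this code step by step.

Initialize: text = ''
Entering loop: for j in range(5):
After iteration 1: j = 0, text = '0'
After iteration 2: j = 1, text = '01'
After iteration 3: j = 2, text = '012'
After iteration 4: j = 3, text = '0123'
After iteration 5: j = 4, text = '01234'
Loop ends.

Final answer: '01234'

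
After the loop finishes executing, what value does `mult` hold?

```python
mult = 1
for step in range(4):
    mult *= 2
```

Let's trace through this code step by step.

Initialize: mult = 1
Entering loop: for step in range(4):
After iteration 1: step = 0, mult = 2
After iteration 2: step = 1, mult = 4
After iteration 3: step = 2, mult = 8
After iteration 4: step = 3, mult = 16
Loop ends.

Final answer: 16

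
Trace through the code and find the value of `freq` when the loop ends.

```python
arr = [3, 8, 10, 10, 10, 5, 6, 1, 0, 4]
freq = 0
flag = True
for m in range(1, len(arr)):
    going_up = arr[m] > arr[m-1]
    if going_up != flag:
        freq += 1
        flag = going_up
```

Let's trace through this code step by step.

Initialize: arr = [3, 8, 10, 10, 10, 5, 6, 1, 0, 4]
Initialize: freq = 0
Initialize: flag = True
Entering loop: for m in range(1, len(arr)):
After iteration 1: m = 1, freq = 0, flag = True, going_up = True
After iteration 2: m = 2, freq = 0, flag = True, going_up = True
After iteration 3: m = 3, freq = 1, flag = False, going_up = False
After iteration 4: m = 4, freq = 1, flag = False, going_up = False
After iteration 5: m = 5, freq = 1, flag = False, going_up = False
After iteration 6: m = 6, freq = 2, flag = True, going_up = True
After iteration 7: m = 7, freq = 3, flag = False, going_up = False
After iteration 8: m = 8, freq = 3, flag = False, going_up = False
After iteration 9: m = 9, freq = 4, flag = True, going_up = True
Loop ends.

Final answer: 4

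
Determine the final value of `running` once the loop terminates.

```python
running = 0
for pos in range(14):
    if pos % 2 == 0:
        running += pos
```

Let's trace through this code step by step.

Initialize: running = 0
Entering loop: for pos in range(14):
After iteration 1: pos = 0, running = 0
After iteration 2: pos = 1, running = 0
After iteration 3: pos = 2, running = 2
After iteration 4: pos = 3, running = 2
After iteration 5: pos = 4, running = 6
After iteration 6: pos = 5, running = 6
After iteration 7: pos = 6, running = 12
After iteration 8: pos = 7, running = 12
After iteration 9: pos = 8, running = 20
After iteration 10: pos = 9, running = 20
After iteration 11: pos = 10, running = 30
After iteration 12: pos = 11, running = 30
After iteration 13: pos = 12, running = 42
After iteration 14: pos = 13, running = 42
Loop ends.

Final answer: 42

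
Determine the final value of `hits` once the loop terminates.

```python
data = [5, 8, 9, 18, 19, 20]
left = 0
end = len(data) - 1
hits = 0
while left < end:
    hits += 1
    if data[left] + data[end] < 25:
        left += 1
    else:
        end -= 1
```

Let's trace through this code step by step.

Initialize: data = [5, 8, 9, 18, 19, 20]
Initialize: left = 0
Initialize: end = 5
Initialize: hits = 0
Entering loop: while left < end:
After iteration 1: left = 0, end = 4, hits = 1
After iteration 2: left = 1, end = 4, hits = 2
After iteration 3: left = 1, end = 3, hits = 3
After iteration 4: left = 1, end = 2, hits = 4
After iteration 5: left = 2, end = 2, hits = 5
Loop ends.

Final answer: 5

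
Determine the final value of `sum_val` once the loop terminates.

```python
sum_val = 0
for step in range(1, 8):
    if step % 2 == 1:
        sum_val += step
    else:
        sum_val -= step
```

Let's trace through this code step by step.

Initialize: sum_val = 0
Entering loop: for step in range(1, 8):
After iteration 1: step = 1, sum_val = 1
After iteration 2: step = 2, sum_val = -1
After iteration 3: step = 3, sum_val = 2
After iteration 4: step = 4, sum_val = -2
After iteration 5: step = 5, sum_val = 3
After iteration 6: step = 6, sum_val = -3
After iteration 7: step = 7, sum_val = 4
Loop ends.

Final answer: 4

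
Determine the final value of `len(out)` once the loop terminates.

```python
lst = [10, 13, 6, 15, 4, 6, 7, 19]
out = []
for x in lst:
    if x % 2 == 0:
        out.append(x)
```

Let's trace through this code step by step.

Initialize: lst = [10, 13, 6, 15, 4, 6, 7, 19]
Initialize: out = []
Entering loop: for x in lst:
After iteration 1: x = 10, out = [10]
After iteration 2: x = 13, out = [10]
After iteration 3: x = 6, out = [10, 6]
After iteration 4: x = 15, out = [10, 6]
After iteration 5: x = 4, out = [10, 6, 4]
After iteration 6: x = 6, out = [10, 6, 4, 6]
After iteration 7: x = 7, out = [10, 6, 4, 6]
After iteration 8: x = 19, out = [10, 6, 4, 6]
Loop ends.
len(out) = 4

Final answer: 4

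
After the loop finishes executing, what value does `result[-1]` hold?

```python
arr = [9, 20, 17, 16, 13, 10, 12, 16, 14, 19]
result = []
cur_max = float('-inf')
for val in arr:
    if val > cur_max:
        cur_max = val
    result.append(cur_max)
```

Let's trace through this code step by step.

Initialize: arr = [9, 20, 17, 16, 13, 10, 12, 16, 14, 19]
Initialize: result = []
Initialize: cur_max = -inf
Entering loop: for val in arr:
After iteration 1: val = 9, result = [9], cur_max = 9
After iteration 2: val = 20, result = [9, 20], cur_max = 20
After iteration 3: val = 17, result = [9, 20, 20], cur_max = 20
After iteration 4: val = 16, result = [9, 20, 20, 20], cur_max = 20
After iteration 5: val = 13, result = [9, 20, 20, 20, 20], cur_max = 20
After iteration 6: val = 10, result = [9, 20, 20, 20, 20, 20], cur_max = 20
After iteration 7: val = 12, result = [9, 20, 20, 20, 20, 20, 20], cur_max = 20
After iteration 8: val = 16, result = [9, 20, 20, 20, 20, 20, 20, 20], cur_max = 20
After iteration 9: val = 14, result = [9, 20, 20, 20, 20, 20, 20, 20, 20], cur_max = 20
After iteration 10: val = 19, result = [9, 20, 20, 20, 20, 20, 20, 20, 20, 20], cur_max = 20
Loop ends.
result[-1] = 20

Final answer: 20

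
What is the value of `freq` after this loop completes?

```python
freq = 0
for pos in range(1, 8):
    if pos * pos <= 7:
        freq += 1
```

Let's trace through this code step by step.

Initialize: freq = 0
Entering loop: for pos in range(1, 8):
After iteration 1: pos = 1, freq = 1
After iteration 2: pos = 2, freq = 2
After iteration 3: pos = 3, freq = 2
After iteration 4: pos = 4, freq = 2
After iteration 5: pos = 5, freq = 2
After iteration 6: pos = 6, freq = 2
After iteration 7: pos = 7, freq = 2
Loop ends.

Final answer: 2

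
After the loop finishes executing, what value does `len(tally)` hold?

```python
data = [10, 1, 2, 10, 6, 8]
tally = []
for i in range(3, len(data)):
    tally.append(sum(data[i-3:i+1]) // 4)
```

Let's trace through this code step by step.

Initialize: data = [10, 1, 2, 10, 6, 8]
Initialize: tally = []
Entering loop: for i in range(3, len(data)):
After iteration 1: i = 3, tally = [5]
After iteration 2: i = 4, tally = [5, 4]
After iteration 3: i = 5, tally = [5, 4, 6]
Loop ends.
len(tally) = 3

Final answer: 3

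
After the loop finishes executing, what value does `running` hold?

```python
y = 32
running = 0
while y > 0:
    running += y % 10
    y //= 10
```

Let's trace through this code step by step.

Initialize: y = 32
Initialize: running = 0
Entering loop: while y > 0:
After iteration 1: y = 3, running = 2
After iteration 2: y = 0, running = 5
Loop ends.

Final answer: 5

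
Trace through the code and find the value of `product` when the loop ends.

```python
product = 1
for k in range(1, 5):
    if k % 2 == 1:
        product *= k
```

Let's trace through this code step by step.

Initialize: product = 1
Entering loop: for k in range(1, 5):
After iteration 1: k = 1, product = 1
After iteration 2: k = 2, product = 1
After iteration 3: k = 3, product = 3
After iteration 4: k = 4, product = 3
Loop ends.

Final answer: 3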